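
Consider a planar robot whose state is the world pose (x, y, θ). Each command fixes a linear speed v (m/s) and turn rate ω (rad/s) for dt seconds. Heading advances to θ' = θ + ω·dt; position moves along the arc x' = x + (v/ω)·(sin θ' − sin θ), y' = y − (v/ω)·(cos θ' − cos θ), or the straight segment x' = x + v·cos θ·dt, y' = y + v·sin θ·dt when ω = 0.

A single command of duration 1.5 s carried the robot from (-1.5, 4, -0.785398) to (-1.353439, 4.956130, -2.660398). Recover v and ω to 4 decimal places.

v = -0.7500, ω = -1.2500

Δθ = -2.660398 − -0.785398 = -1.875000
ω = Δθ/dt = -1.875000/1.5 = -1.2500
R = −Δy/(cos θ' − cos θ) = 0.6000
v = R·ω = 0.6000·-1.2500 = -0.7500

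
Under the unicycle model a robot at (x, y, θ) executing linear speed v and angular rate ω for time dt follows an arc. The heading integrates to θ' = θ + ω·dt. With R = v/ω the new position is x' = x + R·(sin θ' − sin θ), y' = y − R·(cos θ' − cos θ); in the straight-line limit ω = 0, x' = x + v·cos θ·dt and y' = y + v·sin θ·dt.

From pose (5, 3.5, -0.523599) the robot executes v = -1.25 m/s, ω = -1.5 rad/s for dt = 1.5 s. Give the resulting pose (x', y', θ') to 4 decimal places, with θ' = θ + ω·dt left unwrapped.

θ' = -0.5236 + -1.5·1.5 = -2.7736
R = v/ω = -1.25/-1.5 = 0.8333
x' = 5 + 0.8333·(sin -2.7736 − sin -0.5236) = 5.1169
y' = 3.5 − 0.8333·(cos -2.7736 − cos -0.5236) = 4.9992

(5.1169, 4.9992, -2.7736)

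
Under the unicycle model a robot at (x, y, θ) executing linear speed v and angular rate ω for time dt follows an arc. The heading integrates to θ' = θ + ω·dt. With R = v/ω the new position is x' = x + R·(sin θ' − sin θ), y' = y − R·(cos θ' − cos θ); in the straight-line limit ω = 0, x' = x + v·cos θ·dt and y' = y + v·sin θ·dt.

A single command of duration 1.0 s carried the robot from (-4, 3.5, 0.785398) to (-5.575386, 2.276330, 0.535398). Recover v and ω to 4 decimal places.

Δθ = 0.535398 − 0.785398 = -0.250000
ω = Δθ/dt = -0.250000/1.0 = -0.2500
R = Δx/(sin θ' − sin θ) = 8.0000
v = R·ω = 8.0000·-0.2500 = -2.0000

v = -2.0000, ω = -0.2500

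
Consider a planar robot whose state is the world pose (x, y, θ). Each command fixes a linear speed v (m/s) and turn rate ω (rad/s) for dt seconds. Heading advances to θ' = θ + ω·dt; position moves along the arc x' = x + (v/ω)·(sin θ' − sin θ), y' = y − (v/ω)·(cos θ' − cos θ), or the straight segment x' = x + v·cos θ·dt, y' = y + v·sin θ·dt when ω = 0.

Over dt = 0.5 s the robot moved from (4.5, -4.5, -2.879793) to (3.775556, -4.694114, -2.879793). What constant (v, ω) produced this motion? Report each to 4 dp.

v = 1.5000, ω = 0.0000

Δθ = -2.879793 − -2.879793 = 0.000000
ω = Δθ/dt = 0.000000/0.5 = 0.0000
ω = 0 → v = (Δx·cos θ + Δy·sin θ)/dt = 1.5000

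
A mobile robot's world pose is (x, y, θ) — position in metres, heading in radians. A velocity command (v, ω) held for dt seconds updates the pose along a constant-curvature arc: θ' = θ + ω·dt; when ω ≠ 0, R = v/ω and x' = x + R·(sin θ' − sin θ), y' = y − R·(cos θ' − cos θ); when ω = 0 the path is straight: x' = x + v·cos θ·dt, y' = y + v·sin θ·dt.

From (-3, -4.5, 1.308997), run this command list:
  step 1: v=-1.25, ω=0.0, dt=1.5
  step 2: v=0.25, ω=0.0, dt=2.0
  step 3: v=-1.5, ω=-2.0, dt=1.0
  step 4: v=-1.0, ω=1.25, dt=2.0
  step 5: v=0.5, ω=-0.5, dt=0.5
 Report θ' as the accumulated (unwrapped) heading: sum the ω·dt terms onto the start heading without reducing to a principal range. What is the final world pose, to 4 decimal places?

(-5.8737, -6.7695, 1.5590)

step 1: θ'=1.3090 (straight) → pose (-3.4853, -6.3111, 1.3090)
step 2: θ'=1.3090 (straight) → pose (-3.3559, -5.8281, 1.3090)
step 3: θ'=-0.6910 (R=0.7500) → pose (-4.5583, -6.2120, -0.6910)
step 4: θ'=1.8090 (R=-0.8000) → pose (-5.8456, -7.0172, 1.8090)
step 5: θ'=1.5590 (R=-1.0000) → pose (-5.8737, -6.7695, 1.5590)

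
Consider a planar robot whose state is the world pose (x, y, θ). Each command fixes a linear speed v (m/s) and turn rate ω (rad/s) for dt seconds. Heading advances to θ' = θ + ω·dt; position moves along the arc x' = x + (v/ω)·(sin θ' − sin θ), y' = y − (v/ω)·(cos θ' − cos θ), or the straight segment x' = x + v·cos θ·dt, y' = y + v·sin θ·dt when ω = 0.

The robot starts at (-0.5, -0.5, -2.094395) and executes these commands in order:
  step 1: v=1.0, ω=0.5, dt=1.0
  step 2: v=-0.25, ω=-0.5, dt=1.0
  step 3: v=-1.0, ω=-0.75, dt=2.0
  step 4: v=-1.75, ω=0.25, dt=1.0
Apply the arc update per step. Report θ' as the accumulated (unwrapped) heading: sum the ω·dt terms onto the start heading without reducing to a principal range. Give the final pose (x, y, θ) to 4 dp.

step 1: θ'=-1.5944 (R=2.0000) → pose (-0.7674, -1.4528, -1.5944)
step 2: θ'=-2.0944 (R=0.5000) → pose (-0.7005, -1.2146, -2.0944)
step 3: θ'=-3.5944 (R=1.3333) → pose (1.0375, -0.6823, -3.5944)
step 4: θ'=-3.3444 (R=-7.0000) → pose (2.6900, -1.2443, -3.3444)

(2.6900, -1.2443, -3.3444)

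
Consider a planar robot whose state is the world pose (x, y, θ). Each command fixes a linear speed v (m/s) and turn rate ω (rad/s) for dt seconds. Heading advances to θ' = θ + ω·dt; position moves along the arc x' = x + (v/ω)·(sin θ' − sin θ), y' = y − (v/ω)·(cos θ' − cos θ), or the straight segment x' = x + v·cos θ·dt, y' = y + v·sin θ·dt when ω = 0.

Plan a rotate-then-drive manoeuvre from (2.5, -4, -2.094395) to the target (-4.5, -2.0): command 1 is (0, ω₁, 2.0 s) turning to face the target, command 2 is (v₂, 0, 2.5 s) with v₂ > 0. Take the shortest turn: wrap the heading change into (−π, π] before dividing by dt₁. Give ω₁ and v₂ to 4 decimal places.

ω₁ = -0.6627, v₂ = 2.9120

heading to target = atan2(-2−-4, -4.5−2.5) = 2.8633
Δθ = wrap(2.8633 − -2.0944) = -1.3255; ω₁ = Δθ/dt₁ = -0.6627
distance = √((-4.5−2.5)² + (-2−-4)²) = 7.2801; v₂ = distance/dt₂ = 2.9120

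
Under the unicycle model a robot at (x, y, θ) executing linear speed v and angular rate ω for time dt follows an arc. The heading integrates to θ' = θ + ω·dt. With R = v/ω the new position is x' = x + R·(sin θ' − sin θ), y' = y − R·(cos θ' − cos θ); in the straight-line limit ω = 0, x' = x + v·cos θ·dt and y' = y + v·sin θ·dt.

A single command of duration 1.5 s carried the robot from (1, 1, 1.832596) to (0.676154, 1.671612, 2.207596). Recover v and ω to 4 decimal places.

v = 0.5000, ω = 0.2500

Δθ = 2.207596 − 1.832596 = 0.375000
ω = Δθ/dt = 0.375000/1.5 = 0.2500
R = −Δy/(cos θ' − cos θ) = 2.0000
v = R·ω = 2.0000·0.2500 = 0.5000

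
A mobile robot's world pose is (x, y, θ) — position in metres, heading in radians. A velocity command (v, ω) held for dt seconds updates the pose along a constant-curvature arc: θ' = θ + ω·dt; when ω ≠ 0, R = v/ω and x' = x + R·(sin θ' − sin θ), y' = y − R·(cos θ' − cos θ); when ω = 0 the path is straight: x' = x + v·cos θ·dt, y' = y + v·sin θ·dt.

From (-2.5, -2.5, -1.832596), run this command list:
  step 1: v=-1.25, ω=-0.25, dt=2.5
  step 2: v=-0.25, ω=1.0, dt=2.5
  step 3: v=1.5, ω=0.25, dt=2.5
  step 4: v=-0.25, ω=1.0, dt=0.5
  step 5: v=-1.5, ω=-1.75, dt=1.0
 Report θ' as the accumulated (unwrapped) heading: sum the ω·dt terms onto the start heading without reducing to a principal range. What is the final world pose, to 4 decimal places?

(1.1258, 1.3292, -0.5826)

step 1: θ'=-2.4576 (R=5.0000) → pose (-0.8298, 0.0812, -2.4576)
step 2: θ'=0.0424 (R=-0.2500) → pose (-0.9984, 0.5247, 0.0424)
step 3: θ'=0.6674 (R=6.0000) → pose (2.4609, 1.8067, 0.6674)
step 4: θ'=1.1674 (R=-0.2500) → pose (2.3857, 1.7085, 1.1674)
step 5: θ'=-0.5826 (R=0.8571) → pose (1.1258, 1.3292, -0.5826)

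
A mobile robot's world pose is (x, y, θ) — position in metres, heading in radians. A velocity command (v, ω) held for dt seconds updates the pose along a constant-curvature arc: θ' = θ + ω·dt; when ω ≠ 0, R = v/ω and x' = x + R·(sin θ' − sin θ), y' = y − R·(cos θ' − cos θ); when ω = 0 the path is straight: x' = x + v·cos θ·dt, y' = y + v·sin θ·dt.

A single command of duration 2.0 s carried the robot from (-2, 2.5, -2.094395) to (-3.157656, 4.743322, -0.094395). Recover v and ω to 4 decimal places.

v = -1.5000, ω = 1.0000

Δθ = -0.094395 − -2.094395 = 2.000000
ω = Δθ/dt = 2.000000/2.0 = 1.0000
R = −Δy/(cos θ' − cos θ) = -1.5000
v = R·ω = -1.5000·1.0000 = -1.5000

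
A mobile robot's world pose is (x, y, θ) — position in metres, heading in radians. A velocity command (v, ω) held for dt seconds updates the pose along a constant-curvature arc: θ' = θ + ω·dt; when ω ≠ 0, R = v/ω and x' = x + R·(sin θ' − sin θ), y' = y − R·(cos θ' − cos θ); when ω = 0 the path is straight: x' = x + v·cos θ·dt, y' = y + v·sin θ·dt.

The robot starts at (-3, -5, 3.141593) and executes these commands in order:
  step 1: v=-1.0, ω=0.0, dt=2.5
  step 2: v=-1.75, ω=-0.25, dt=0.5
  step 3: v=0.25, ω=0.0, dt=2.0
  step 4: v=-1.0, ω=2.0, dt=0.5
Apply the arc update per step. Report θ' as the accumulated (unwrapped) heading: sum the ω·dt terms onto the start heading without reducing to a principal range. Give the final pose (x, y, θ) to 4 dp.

(0.3227, -4.8167, 4.0166)

step 1: θ'=3.1416 (straight) → pose (-0.5000, -5.0000, 3.1416)
step 2: θ'=3.0166 (R=7.0000) → pose (0.3727, -5.0546, 3.0166)
step 3: θ'=3.0166 (straight) → pose (-0.1234, -4.9923, 3.0166)
step 4: θ'=4.0166 (R=-0.5000) → pose (0.3227, -4.8167, 4.0166)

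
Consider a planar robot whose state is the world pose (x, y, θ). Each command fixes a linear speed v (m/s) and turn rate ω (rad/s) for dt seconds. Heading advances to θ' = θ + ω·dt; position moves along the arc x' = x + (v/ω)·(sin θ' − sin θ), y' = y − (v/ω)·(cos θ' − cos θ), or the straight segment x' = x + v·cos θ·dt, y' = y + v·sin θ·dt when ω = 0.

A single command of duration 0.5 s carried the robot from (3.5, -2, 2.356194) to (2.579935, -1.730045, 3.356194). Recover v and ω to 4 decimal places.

Δθ = 3.356194 − 2.356194 = 1.000000
ω = Δθ/dt = 1.000000/0.5 = 2.0000
R = Δx/(sin θ' − sin θ) = 1.0000
v = R·ω = 1.0000·2.0000 = 2.0000

v = 2.0000, ω = 2.0000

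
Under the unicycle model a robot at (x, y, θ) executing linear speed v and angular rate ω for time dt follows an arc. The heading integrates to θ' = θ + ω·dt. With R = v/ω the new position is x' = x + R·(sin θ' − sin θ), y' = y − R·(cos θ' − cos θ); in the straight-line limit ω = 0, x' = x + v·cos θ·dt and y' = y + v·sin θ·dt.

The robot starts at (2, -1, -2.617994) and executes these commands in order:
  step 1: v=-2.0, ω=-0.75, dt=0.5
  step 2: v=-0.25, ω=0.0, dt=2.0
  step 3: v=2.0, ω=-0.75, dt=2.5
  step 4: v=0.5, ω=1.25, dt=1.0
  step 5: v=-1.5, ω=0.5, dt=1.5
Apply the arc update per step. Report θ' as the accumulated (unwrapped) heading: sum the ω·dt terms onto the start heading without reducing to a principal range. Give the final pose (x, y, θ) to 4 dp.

step 1: θ'=-2.9930 (R=2.6667) → pose (2.9385, -0.6721, -2.9930)
step 2: θ'=-2.9930 (straight) → pose (3.4330, -0.5981, -2.9930)
step 3: θ'=-4.8680 (R=-2.6667) → pose (0.4038, 2.4525, -4.8680)
step 4: θ'=-3.6180 (R=0.4000) → pose (0.1920, 2.8699, -3.6180)
step 5: θ'=-2.8680 (R=-3.0000) → pose (2.3784, 2.6474, -2.8680)

(2.3784, 2.6474, -2.8680)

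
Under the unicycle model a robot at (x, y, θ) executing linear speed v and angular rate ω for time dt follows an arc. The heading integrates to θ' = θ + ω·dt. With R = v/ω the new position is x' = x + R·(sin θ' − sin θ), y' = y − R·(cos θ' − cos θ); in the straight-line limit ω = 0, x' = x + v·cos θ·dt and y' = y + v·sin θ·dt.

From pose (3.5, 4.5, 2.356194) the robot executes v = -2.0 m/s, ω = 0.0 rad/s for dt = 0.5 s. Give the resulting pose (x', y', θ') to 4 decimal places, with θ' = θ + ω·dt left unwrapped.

θ' = 2.3562 + 0.0·0.5 = 2.3562
ω = 0 → straight: x' = 3.5 + -2.0·cos(2.3562)·0.5 = 4.2071
y' = 4.5 + -2.0·sin(2.3562)·0.5 = 3.7929

(4.2071, 3.7929, 2.3562)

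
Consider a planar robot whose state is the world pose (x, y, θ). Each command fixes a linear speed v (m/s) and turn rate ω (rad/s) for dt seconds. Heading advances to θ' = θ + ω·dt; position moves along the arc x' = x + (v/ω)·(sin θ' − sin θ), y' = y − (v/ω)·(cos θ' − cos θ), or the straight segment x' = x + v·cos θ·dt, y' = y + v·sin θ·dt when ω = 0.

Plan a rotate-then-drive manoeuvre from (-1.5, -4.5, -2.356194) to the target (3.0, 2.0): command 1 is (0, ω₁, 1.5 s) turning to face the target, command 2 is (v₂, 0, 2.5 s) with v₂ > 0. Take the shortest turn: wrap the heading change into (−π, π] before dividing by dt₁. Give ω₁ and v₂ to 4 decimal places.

heading to target = atan2(2−-4.5, 3−-1.5) = 0.9653
Δθ = wrap(0.9653 − -2.3562) = -2.9617; ω₁ = Δθ/dt₁ = -1.9745
distance = √((3−-1.5)² + (2−-4.5)²) = 7.9057; v₂ = distance/dt₂ = 3.1623

ω₁ = -1.9745, v₂ = 3.1623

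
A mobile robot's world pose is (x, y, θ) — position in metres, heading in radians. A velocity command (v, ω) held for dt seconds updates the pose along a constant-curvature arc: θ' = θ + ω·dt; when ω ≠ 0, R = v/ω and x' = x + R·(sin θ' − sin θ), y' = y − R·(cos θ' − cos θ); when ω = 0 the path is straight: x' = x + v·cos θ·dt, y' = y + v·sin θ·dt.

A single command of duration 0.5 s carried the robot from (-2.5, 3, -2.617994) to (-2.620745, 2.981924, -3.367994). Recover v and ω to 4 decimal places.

v = 0.2500, ω = -1.5000

Δθ = -3.367994 − -2.617994 = -0.750000
ω = Δθ/dt = -0.750000/0.5 = -1.5000
R = Δx/(sin θ' − sin θ) = -0.1667
v = R·ω = -0.1667·-1.5000 = 0.2500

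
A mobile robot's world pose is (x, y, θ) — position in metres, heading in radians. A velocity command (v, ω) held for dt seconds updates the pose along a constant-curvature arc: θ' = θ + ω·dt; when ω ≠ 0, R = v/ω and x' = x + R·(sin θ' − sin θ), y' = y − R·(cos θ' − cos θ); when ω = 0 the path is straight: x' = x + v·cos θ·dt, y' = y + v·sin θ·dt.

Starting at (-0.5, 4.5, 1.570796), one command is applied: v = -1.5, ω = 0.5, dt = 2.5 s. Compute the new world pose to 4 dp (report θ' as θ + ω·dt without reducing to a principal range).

θ' = 1.5708 + 0.5·2.5 = 2.8208
R = v/ω = -1.5/0.5 = -3.0000
x' = -0.5 + -3.0000·(sin 2.8208 − sin 1.5708) = 1.5540
y' = 4.5 − -3.0000·(cos 2.8208 − cos 1.5708) = 1.6530

(1.5540, 1.6530, 2.8208)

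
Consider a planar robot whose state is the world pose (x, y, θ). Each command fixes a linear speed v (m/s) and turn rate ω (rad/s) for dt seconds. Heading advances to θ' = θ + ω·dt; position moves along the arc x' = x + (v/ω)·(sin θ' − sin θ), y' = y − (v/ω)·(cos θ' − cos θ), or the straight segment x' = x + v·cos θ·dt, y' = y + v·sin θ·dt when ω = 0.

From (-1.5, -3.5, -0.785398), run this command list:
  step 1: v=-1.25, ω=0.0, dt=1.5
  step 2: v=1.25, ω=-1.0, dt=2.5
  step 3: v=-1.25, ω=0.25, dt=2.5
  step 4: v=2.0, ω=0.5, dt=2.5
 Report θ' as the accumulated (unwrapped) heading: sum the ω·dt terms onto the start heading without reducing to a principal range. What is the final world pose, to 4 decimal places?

(-2.9554, -7.9636, -1.4104)

step 1: θ'=-0.7854 (straight) → pose (-2.8258, -2.1742, -0.7854)
step 2: θ'=-3.2854 (R=-1.2500) → pose (-3.8888, -4.2952, -3.2854)
step 3: θ'=-2.6604 (R=-5.0000) → pose (-0.8581, -3.7790, -2.6604)
step 4: θ'=-1.4104 (R=4.0000) → pose (-2.9554, -7.9636, -1.4104)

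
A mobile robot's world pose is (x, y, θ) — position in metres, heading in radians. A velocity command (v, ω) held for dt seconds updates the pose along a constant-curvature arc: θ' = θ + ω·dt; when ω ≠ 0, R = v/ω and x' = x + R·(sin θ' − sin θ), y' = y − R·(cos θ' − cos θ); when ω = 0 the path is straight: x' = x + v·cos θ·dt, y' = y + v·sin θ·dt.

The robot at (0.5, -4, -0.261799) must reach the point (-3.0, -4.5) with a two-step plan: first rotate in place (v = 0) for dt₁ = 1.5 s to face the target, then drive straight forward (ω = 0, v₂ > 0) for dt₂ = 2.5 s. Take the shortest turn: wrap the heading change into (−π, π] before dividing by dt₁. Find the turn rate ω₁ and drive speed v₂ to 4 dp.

heading to target = atan2(-4.5−-4, -3−0.5) = -2.9997
Δθ = wrap(-2.9997 − -0.2618) = -2.7379; ω₁ = Δθ/dt₁ = -1.8253
distance = √((-3−0.5)² + (-4.5−-4)²) = 3.5355; v₂ = distance/dt₂ = 1.4142

ω₁ = -1.8253, v₂ = 1.4142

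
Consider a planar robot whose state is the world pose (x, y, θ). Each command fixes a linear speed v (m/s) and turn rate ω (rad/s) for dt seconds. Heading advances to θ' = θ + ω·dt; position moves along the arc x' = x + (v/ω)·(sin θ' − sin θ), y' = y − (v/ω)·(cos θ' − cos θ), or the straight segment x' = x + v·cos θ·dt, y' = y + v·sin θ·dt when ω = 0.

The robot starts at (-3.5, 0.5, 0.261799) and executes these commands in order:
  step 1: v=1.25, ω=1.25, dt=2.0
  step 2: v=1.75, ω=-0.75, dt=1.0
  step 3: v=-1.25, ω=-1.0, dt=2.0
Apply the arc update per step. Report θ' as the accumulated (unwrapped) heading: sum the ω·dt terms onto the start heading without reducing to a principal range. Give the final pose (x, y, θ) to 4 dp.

(-5.7488, 1.7823, 0.0118)

step 1: θ'=2.7618 (R=1.0000) → pose (-3.3881, 2.3947, 2.7618)
step 2: θ'=2.0118 (R=-2.3333) → pose (-4.6331, 3.5658, 2.0118)
step 3: θ'=0.0118 (R=1.2500) → pose (-5.7488, 1.7823, 0.0118)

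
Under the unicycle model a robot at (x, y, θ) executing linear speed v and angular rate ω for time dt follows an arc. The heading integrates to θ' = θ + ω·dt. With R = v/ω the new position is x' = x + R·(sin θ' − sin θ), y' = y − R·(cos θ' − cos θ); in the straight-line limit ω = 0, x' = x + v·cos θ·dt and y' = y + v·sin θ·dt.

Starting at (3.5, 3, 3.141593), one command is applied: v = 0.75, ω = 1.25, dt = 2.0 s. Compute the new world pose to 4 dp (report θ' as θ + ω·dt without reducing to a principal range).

(3.1409, 1.9193, 5.6416)

θ' = 3.1416 + 1.25·2.0 = 5.6416
R = v/ω = 0.75/1.25 = 0.6000
x' = 3.5 + 0.6000·(sin 5.6416 − sin 3.1416) = 3.1409
y' = 3 − 0.6000·(cos 5.6416 − cos 3.1416) = 1.9193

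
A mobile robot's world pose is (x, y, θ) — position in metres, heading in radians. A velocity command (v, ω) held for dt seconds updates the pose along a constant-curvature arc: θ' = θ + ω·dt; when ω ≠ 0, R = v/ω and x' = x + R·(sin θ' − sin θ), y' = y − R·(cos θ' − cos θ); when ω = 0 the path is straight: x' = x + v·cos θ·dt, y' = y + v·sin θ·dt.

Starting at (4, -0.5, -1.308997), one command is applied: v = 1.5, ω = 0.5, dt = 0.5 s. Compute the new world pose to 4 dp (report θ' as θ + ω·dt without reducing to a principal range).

(4.2822, -1.1928, -1.0590)

θ' = -1.3090 + 0.5·0.5 = -1.0590
R = v/ω = 1.5/0.5 = 3.0000
x' = 4 + 3.0000·(sin -1.0590 − sin -1.3090) = 4.2822
y' = -0.5 − 3.0000·(cos -1.0590 − cos -1.3090) = -1.1928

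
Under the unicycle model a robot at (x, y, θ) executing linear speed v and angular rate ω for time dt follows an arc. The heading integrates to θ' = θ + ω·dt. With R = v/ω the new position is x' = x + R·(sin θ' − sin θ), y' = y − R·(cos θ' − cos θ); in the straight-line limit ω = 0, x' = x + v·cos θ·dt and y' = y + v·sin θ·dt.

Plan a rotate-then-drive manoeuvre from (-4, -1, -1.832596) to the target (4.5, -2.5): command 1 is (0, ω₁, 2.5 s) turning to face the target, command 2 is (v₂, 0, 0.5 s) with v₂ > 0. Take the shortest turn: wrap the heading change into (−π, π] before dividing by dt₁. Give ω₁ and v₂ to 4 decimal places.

heading to target = atan2(-2.5−-1, 4.5−-4) = -0.1747
Δθ = wrap(-0.1747 − -1.8326) = 1.6579; ω₁ = Δθ/dt₁ = 0.6632
distance = √((4.5−-4)² + (-2.5−-1)²) = 8.6313; v₂ = distance/dt₂ = 17.2627

ω₁ = 0.6632, v₂ = 17.2627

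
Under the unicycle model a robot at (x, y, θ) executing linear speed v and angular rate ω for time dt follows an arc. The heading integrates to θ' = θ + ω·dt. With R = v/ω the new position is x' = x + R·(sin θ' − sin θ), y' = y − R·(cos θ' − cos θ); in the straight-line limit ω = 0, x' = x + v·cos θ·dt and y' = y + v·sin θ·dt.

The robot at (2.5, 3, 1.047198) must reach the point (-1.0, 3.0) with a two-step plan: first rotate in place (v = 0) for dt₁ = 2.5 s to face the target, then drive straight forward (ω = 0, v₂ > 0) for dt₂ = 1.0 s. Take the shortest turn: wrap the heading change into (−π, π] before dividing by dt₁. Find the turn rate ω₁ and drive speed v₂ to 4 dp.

ω₁ = 0.8378, v₂ = 3.5000

heading to target = atan2(3−3, -1−2.5) = 3.1416
Δθ = wrap(3.1416 − 1.0472) = 2.0944; ω₁ = Δθ/dt₁ = 0.8378
distance = √((-1−2.5)² + (3−3)²) = 3.5000; v₂ = distance/dt₂ = 3.5000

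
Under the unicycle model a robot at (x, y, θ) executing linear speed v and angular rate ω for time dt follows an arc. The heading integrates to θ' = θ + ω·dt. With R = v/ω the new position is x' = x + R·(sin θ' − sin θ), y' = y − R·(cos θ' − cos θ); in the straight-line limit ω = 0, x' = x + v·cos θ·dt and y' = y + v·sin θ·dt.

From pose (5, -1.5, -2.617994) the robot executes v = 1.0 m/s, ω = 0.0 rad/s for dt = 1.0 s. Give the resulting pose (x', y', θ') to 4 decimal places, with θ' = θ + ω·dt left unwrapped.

θ' = -2.6180 + 0.0·1.0 = -2.6180
ω = 0 → straight: x' = 5 + 1.0·cos(-2.6180)·1.0 = 4.1340
y' = -1.5 + 1.0·sin(-2.6180)·1.0 = -2.0000

(4.1340, -2.0000, -2.6180)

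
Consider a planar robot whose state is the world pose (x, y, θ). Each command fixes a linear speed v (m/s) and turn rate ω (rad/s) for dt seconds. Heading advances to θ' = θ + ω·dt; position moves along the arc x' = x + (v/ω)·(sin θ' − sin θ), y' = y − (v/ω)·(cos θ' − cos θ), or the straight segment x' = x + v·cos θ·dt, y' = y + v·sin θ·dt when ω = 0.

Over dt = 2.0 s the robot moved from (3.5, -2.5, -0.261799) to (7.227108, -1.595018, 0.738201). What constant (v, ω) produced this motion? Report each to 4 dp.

Δθ = 0.738201 − -0.261799 = 1.000000
ω = Δθ/dt = 1.000000/2.0 = 0.5000
R = Δx/(sin θ' − sin θ) = 4.0000
v = R·ω = 4.0000·0.5000 = 2.0000

v = 2.0000, ω = 0.5000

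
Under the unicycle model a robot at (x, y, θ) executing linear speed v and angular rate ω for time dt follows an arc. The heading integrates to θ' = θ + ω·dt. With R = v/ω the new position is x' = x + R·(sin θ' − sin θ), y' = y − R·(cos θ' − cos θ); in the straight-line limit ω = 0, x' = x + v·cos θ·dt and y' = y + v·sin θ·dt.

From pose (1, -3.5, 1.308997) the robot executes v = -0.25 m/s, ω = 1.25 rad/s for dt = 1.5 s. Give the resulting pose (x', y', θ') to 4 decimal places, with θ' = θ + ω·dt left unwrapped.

(1.2017, -3.7516, 3.1840)

θ' = 1.3090 + 1.25·1.5 = 3.1840
R = v/ω = -0.25/1.25 = -0.2000
x' = 1 + -0.2000·(sin 3.1840 − sin 1.3090) = 1.2017
y' = -3.5 − -0.2000·(cos 3.1840 − cos 1.3090) = -3.7516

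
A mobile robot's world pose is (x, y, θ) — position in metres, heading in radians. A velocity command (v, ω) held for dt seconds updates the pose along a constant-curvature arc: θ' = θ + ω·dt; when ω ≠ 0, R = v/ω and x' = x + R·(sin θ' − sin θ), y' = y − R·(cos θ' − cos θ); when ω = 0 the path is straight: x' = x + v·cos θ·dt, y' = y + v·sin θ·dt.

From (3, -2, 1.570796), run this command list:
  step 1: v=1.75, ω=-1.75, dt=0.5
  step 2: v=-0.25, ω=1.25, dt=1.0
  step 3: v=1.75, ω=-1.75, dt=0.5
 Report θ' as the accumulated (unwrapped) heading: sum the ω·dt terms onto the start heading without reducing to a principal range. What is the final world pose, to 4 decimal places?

(3.3540, -0.6135, 1.0708)

step 1: θ'=0.6958 (R=-1.0000) → pose (3.3590, -1.2325, 0.6958)
step 2: θ'=1.9458 (R=-0.2000) → pose (3.3011, -1.4592, 1.9458)
step 3: θ'=1.0708 (R=-1.0000) → pose (3.3540, -0.6135, 1.0708)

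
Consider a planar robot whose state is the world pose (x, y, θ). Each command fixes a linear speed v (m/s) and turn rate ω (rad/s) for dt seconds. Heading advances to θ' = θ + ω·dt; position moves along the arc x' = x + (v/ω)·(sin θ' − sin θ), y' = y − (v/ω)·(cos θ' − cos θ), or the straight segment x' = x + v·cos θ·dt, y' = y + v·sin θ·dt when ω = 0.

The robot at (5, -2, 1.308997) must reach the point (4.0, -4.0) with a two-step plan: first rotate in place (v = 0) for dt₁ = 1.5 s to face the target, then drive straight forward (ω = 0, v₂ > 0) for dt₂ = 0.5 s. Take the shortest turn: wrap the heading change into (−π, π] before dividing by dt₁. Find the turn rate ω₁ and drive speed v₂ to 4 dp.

heading to target = atan2(-4−-2, 4−5) = -2.0344
Δθ = wrap(-2.0344 − 1.3090) = 2.9397; ω₁ = Δθ/dt₁ = 1.9598
distance = √((4−5)² + (-4−-2)²) = 2.2361; v₂ = distance/dt₂ = 4.4721

ω₁ = 1.9598, v₂ = 4.4721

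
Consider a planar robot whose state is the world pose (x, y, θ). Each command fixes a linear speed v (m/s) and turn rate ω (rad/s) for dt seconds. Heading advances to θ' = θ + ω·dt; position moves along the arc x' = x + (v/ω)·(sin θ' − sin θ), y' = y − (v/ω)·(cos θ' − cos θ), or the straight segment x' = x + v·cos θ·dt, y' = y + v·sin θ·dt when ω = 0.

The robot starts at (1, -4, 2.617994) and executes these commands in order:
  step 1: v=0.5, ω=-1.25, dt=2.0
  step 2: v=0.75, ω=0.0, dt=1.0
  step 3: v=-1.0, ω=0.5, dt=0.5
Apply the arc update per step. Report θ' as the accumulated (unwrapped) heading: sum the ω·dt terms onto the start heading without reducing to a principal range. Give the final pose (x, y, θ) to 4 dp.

(1.4136, -3.2881, 0.3680)

step 1: θ'=0.1180 (R=-0.4000) → pose (1.1529, -3.2564, 0.1180)
step 2: θ'=0.1180 (straight) → pose (1.8977, -3.1681, 0.1180)
step 3: θ'=0.3680 (R=-2.0000) → pose (1.4136, -3.2881, 0.3680)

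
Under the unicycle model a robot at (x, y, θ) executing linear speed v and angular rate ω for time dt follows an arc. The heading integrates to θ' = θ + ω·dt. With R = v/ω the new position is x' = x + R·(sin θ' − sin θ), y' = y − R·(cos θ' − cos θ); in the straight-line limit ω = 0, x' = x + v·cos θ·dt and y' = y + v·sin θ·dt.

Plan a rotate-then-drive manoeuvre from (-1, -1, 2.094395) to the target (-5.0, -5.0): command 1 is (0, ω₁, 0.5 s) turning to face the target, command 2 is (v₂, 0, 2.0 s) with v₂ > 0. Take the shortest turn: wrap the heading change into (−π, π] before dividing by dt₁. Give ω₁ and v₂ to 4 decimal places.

heading to target = atan2(-5−-1, -5−-1) = -2.3562
Δθ = wrap(-2.3562 − 2.0944) = 1.8326; ω₁ = Δθ/dt₁ = 3.6652
distance = √((-5−-1)² + (-5−-1)²) = 5.6569; v₂ = distance/dt₂ = 2.8284

ω₁ = 3.6652, v₂ = 2.8284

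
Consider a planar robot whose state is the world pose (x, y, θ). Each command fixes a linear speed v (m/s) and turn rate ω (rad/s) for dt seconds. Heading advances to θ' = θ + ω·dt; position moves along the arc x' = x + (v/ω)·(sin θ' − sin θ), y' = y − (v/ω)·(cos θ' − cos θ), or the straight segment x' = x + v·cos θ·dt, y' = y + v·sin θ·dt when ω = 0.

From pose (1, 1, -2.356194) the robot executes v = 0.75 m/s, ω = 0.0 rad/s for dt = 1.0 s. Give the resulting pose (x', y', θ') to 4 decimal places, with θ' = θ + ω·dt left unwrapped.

θ' = -2.3562 + 0.0·1.0 = -2.3562
ω = 0 → straight: x' = 1 + 0.75·cos(-2.3562)·1.0 = 0.4697
y' = 1 + 0.75·sin(-2.3562)·1.0 = 0.4697

(0.4697, 0.4697, -2.3562)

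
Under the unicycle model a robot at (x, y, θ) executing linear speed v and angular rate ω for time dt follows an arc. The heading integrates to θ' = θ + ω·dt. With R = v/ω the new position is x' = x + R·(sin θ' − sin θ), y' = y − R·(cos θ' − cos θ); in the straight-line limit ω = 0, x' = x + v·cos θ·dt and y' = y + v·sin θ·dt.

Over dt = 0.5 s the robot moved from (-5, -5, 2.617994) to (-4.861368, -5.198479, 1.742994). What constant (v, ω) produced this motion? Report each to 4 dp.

Δθ = 1.742994 − 2.617994 = -0.875000
ω = Δθ/dt = -0.875000/0.5 = -1.7500
R = −Δy/(cos θ' − cos θ) = 0.2857
v = R·ω = 0.2857·-1.7500 = -0.5000

v = -0.5000, ω = -1.7500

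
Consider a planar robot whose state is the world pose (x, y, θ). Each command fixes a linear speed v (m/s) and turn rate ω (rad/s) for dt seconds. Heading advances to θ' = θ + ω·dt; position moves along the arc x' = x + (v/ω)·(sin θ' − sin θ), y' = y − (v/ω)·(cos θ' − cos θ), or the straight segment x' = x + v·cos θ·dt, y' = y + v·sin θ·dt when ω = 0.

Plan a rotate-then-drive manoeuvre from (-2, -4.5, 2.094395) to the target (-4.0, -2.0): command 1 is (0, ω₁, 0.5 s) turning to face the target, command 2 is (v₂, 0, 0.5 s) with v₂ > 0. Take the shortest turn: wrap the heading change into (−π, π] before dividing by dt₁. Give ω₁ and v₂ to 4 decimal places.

ω₁ = 0.3023, v₂ = 6.4031

heading to target = atan2(-2−-4.5, -4−-2) = 2.2455
Δθ = wrap(2.2455 − 2.0944) = 0.1511; ω₁ = Δθ/dt₁ = 0.3023
distance = √((-4−-2)² + (-2−-4.5)²) = 3.2016; v₂ = distance/dt₂ = 6.4031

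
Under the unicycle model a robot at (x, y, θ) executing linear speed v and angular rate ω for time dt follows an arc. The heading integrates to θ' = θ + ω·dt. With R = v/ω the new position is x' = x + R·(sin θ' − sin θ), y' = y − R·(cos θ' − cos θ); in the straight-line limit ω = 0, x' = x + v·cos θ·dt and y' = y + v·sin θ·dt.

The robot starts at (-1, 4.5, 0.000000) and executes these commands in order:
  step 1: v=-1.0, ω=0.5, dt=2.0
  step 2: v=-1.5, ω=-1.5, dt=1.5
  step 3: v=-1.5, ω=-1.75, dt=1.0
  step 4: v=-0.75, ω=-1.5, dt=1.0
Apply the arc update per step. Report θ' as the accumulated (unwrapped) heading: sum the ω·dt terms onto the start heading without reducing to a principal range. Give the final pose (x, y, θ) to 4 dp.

step 1: θ'=1.0000 (R=-2.0000) → pose (-2.6829, 3.5806, 1.0000)
step 2: θ'=-1.2500 (R=1.0000) → pose (-4.4734, 3.8056, -1.2500)
step 3: θ'=-3.0000 (R=0.8571) → pose (-3.7809, 4.9244, -3.0000)
step 4: θ'=-4.5000 (R=0.5000) → pose (-3.2216, 4.5348, -4.5000)

(-3.2216, 4.5348, -4.5000)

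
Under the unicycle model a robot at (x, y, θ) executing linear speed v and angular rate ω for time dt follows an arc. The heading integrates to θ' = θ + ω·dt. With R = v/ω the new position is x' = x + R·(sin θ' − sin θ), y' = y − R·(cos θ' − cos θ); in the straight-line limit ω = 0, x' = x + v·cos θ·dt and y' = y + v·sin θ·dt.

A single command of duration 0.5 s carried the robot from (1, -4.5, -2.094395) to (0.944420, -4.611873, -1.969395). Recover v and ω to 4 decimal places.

Δθ = -1.969395 − -2.094395 = 0.125000
ω = Δθ/dt = 0.125000/0.5 = 0.2500
R = −Δy/(cos θ' − cos θ) = 1.0000
v = R·ω = 1.0000·0.2500 = 0.2500

v = 0.2500, ω = 0.2500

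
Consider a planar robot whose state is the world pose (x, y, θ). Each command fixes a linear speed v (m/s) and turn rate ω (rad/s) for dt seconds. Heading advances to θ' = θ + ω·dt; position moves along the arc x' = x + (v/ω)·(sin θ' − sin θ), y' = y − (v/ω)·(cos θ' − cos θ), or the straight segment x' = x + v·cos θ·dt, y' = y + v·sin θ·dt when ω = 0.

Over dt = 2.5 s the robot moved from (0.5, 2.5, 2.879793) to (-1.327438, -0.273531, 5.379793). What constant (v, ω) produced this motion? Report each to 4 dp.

v = 1.7500, ω = 1.0000

Δθ = 5.379793 − 2.879793 = 2.500000
ω = Δθ/dt = 2.500000/2.5 = 1.0000
R = −Δy/(cos θ' − cos θ) = 1.7500
v = R·ω = 1.7500·1.0000 = 1.7500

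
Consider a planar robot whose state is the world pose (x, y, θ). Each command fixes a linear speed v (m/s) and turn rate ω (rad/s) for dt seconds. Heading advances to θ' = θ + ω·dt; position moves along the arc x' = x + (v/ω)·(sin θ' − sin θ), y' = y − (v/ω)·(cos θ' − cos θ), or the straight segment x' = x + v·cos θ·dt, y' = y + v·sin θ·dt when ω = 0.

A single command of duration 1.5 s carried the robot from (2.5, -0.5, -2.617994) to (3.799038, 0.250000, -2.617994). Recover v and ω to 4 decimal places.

Δθ = -2.617994 − -2.617994 = 0.000000
ω = Δθ/dt = 0.000000/1.5 = 0.0000
ω = 0 → v = (Δx·cos θ + Δy·sin θ)/dt = -1.0000

v = -1.0000, ω = 0.0000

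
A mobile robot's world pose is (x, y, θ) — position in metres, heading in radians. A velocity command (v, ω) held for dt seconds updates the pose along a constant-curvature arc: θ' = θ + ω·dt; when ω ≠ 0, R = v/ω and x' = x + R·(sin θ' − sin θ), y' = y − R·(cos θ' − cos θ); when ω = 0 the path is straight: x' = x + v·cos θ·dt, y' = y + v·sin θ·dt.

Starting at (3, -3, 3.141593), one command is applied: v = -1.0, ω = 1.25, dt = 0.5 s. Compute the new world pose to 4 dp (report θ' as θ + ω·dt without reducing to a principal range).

θ' = 3.1416 + 1.25·0.5 = 3.7666
R = v/ω = -1.0/1.25 = -0.8000
x' = 3 + -0.8000·(sin 3.7666 − sin 3.1416) = 3.4681
y' = -3 − -0.8000·(cos 3.7666 − cos 3.1416) = -2.8488

(3.4681, -2.8488, 3.7666)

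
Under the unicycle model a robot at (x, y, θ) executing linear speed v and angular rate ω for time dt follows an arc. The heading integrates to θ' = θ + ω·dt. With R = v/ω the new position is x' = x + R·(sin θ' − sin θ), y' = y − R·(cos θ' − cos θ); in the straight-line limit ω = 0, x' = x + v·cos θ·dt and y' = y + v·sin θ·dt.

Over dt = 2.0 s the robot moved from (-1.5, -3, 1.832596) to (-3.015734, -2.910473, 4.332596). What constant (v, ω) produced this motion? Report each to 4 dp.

v = 1.0000, ω = 1.2500

Δθ = 4.332596 − 1.832596 = 2.500000
ω = Δθ/dt = 2.500000/2.0 = 1.2500
R = Δx/(sin θ' − sin θ) = 0.8000
v = R·ω = 0.8000·1.2500 = 1.0000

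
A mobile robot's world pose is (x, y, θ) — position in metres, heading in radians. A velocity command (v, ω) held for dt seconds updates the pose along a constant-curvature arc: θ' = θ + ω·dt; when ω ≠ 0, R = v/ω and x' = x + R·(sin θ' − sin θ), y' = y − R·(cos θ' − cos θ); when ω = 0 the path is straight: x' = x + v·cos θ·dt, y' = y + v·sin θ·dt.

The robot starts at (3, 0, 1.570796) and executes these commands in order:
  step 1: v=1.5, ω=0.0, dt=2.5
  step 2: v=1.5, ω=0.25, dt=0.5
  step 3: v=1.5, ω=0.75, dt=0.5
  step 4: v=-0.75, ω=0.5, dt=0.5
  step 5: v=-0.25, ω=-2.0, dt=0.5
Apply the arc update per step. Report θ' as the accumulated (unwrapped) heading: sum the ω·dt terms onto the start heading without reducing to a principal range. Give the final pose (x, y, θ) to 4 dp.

(2.9725, 4.7881, 1.3208)

step 1: θ'=1.5708 (straight) → pose (3.0000, 3.7500, 1.5708)
step 2: θ'=1.6958 (R=6.0000) → pose (2.9532, 4.4980, 1.6958)
step 3: θ'=2.0708 (R=2.0000) → pose (2.7240, 5.2076, 2.0708)
step 4: θ'=2.3208 (R=-1.5000) → pose (2.9428, 4.9042, 2.3208)
step 5: θ'=1.3208 (R=0.1250) → pose (2.9725, 4.7881, 1.3208)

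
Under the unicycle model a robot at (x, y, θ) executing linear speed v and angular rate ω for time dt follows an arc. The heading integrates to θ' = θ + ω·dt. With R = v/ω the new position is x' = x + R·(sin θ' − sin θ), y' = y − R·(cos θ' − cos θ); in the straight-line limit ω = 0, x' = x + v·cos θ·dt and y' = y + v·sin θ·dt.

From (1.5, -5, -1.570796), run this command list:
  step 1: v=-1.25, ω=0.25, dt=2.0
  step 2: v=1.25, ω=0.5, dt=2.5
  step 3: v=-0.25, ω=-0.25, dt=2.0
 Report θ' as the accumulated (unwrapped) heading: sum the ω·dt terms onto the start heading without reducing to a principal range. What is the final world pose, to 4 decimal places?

step 1: θ'=-1.0708 (R=-5.0000) → pose (0.8879, -2.6029, -1.0708)
step 2: θ'=0.1792 (R=2.5000) → pose (3.5275, -3.8643, 0.1792)
step 3: θ'=-0.3208 (R=1.0000) → pose (3.0339, -3.8293, -0.3208)

(3.0339, -3.8293, -0.3208)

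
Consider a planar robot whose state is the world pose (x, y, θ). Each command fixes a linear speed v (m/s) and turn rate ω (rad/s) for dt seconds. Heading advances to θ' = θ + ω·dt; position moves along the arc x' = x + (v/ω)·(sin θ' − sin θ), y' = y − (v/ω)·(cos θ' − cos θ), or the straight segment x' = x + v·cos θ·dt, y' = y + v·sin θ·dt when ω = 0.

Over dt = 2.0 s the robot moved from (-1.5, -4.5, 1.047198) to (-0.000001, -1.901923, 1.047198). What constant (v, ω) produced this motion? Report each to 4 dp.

Δθ = 1.047198 − 1.047198 = 0.000000
ω = Δθ/dt = 0.000000/2.0 = 0.0000
ω = 0 → v = (Δx·cos θ + Δy·sin θ)/dt = 1.5000

v = 1.5000, ω = 0.0000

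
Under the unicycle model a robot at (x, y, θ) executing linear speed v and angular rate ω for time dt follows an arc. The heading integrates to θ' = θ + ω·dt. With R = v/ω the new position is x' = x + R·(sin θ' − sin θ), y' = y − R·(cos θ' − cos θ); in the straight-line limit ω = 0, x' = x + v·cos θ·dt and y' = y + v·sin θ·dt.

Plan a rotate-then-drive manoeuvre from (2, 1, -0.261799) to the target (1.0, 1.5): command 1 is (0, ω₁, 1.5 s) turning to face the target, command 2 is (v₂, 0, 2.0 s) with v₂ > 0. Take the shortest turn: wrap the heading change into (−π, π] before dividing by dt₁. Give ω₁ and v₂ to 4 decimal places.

ω₁ = 1.9598, v₂ = 0.5590

heading to target = atan2(1.5−1, 1−2) = 2.6779
Δθ = wrap(2.6779 − -0.2618) = 2.9397; ω₁ = Δθ/dt₁ = 1.9598
distance = √((1−2)² + (1.5−1)²) = 1.1180; v₂ = distance/dt₂ = 0.5590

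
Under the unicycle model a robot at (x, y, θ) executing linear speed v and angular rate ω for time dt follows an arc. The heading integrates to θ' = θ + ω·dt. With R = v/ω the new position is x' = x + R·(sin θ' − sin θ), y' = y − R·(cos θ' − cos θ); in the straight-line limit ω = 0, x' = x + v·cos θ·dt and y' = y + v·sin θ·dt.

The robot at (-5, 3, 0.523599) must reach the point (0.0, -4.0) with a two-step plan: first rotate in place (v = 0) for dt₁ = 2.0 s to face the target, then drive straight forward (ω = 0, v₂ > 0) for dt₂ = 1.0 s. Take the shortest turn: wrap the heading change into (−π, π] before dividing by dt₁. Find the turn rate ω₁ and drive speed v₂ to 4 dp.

ω₁ = -0.7371, v₂ = 8.6023

heading to target = atan2(-4−3, 0−-5) = -0.9505
Δθ = wrap(-0.9505 − 0.5236) = -1.4741; ω₁ = Δθ/dt₁ = -0.7371
distance = √((0−-5)² + (-4−3)²) = 8.6023; v₂ = distance/dt₂ = 8.6023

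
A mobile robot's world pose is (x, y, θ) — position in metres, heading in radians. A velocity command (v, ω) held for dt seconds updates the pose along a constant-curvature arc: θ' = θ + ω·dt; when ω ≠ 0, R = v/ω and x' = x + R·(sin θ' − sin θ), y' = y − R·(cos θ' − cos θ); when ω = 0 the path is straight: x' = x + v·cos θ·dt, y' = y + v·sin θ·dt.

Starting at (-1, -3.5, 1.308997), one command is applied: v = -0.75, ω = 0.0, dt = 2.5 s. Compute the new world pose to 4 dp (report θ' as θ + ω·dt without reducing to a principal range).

(-1.4853, -5.3111, 1.3090)

θ' = 1.3090 + 0.0·2.5 = 1.3090
ω = 0 → straight: x' = -1 + -0.75·cos(1.3090)·2.5 = -1.4853
y' = -3.5 + -0.75·sin(1.3090)·2.5 = -5.3111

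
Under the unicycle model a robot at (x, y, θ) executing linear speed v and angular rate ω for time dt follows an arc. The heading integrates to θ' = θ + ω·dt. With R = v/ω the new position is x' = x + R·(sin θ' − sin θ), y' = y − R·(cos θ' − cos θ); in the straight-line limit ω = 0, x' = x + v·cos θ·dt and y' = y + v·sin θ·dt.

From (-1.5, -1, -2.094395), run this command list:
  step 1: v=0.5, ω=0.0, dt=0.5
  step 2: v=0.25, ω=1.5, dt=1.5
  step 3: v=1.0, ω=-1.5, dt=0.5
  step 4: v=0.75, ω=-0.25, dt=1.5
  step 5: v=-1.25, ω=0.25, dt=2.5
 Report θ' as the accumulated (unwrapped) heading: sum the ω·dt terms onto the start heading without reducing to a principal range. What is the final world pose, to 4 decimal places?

(-2.6191, -0.4814, -0.3444)

step 1: θ'=-2.0944 (straight) → pose (-1.6250, -1.2165, -2.0944)
step 2: θ'=0.1556 (R=0.1667) → pose (-1.4548, -1.4645, 0.1556)
step 3: θ'=-0.5944 (R=-0.6667) → pose (-0.9782, -1.5708, -0.5944)
step 4: θ'=-0.9694 (R=-3.0000) → pose (-0.1846, -2.3588, -0.9694)
step 5: θ'=-0.3444 (R=-5.0000) → pose (-2.6191, -0.4814, -0.3444)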